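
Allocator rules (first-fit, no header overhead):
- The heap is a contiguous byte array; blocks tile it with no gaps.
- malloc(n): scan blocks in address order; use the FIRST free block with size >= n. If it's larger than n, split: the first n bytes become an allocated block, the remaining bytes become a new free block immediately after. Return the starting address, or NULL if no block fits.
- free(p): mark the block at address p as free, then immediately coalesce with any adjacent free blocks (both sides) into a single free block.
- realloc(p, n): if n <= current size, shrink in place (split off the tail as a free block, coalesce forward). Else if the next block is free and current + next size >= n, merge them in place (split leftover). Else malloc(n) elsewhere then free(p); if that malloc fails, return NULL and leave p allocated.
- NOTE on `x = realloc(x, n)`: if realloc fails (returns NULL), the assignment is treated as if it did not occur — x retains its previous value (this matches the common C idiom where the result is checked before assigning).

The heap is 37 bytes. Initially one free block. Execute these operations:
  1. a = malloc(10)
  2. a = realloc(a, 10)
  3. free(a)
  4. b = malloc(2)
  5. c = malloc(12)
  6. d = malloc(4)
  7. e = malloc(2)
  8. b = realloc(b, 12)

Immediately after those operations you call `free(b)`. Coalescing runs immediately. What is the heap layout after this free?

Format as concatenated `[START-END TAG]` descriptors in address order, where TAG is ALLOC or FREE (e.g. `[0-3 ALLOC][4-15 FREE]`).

Op 1: a = malloc(10) -> a = 0; heap: [0-9 ALLOC][10-36 FREE]
Op 2: a = realloc(a, 10) -> a = 0; heap: [0-9 ALLOC][10-36 FREE]
Op 3: free(a) -> (freed a); heap: [0-36 FREE]
Op 4: b = malloc(2) -> b = 0; heap: [0-1 ALLOC][2-36 FREE]
Op 5: c = malloc(12) -> c = 2; heap: [0-1 ALLOC][2-13 ALLOC][14-36 FREE]
Op 6: d = malloc(4) -> d = 14; heap: [0-1 ALLOC][2-13 ALLOC][14-17 ALLOC][18-36 FREE]
Op 7: e = malloc(2) -> e = 18; heap: [0-1 ALLOC][2-13 ALLOC][14-17 ALLOC][18-19 ALLOC][20-36 FREE]
Op 8: b = realloc(b, 12) -> b = 20; heap: [0-1 FREE][2-13 ALLOC][14-17 ALLOC][18-19 ALLOC][20-31 ALLOC][32-36 FREE]
free(b): b = 20 -> block [20-31 ALLOC]; mark free, coalesce with adjacent free neighbors -> [0-1 FREE][2-13 ALLOC][14-17 ALLOC][18-19 ALLOC][20-36 FREE]

Answer: [0-1 FREE][2-13 ALLOC][14-17 ALLOC][18-19 ALLOC][20-36 FREE]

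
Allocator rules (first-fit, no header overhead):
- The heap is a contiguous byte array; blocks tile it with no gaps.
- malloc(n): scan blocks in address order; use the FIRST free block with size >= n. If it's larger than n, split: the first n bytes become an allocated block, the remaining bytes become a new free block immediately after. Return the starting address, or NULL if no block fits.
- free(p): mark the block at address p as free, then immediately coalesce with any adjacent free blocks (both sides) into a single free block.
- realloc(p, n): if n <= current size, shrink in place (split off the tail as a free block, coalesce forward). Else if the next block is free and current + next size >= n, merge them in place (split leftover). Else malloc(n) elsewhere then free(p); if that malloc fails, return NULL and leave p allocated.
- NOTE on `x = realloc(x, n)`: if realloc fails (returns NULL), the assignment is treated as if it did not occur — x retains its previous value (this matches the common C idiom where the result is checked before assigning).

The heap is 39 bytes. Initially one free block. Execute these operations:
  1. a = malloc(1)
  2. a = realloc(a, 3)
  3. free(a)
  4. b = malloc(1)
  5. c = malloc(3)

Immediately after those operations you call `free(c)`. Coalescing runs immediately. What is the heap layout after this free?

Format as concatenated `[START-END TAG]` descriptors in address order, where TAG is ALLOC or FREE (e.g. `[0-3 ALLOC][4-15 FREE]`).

Answer: [0-0 ALLOC][1-38 FREE]

Derivation:
Op 1: a = malloc(1) -> a = 0; heap: [0-0 ALLOC][1-38 FREE]
Op 2: a = realloc(a, 3) -> a = 0; heap: [0-2 ALLOC][3-38 FREE]
Op 3: free(a) -> (freed a); heap: [0-38 FREE]
Op 4: b = malloc(1) -> b = 0; heap: [0-0 ALLOC][1-38 FREE]
Op 5: c = malloc(3) -> c = 1; heap: [0-0 ALLOC][1-3 ALLOC][4-38 FREE]
free(c): c = 1 -> block [1-3 ALLOC]; mark free, coalesce with adjacent free neighbors -> [0-0 ALLOC][1-38 FREE]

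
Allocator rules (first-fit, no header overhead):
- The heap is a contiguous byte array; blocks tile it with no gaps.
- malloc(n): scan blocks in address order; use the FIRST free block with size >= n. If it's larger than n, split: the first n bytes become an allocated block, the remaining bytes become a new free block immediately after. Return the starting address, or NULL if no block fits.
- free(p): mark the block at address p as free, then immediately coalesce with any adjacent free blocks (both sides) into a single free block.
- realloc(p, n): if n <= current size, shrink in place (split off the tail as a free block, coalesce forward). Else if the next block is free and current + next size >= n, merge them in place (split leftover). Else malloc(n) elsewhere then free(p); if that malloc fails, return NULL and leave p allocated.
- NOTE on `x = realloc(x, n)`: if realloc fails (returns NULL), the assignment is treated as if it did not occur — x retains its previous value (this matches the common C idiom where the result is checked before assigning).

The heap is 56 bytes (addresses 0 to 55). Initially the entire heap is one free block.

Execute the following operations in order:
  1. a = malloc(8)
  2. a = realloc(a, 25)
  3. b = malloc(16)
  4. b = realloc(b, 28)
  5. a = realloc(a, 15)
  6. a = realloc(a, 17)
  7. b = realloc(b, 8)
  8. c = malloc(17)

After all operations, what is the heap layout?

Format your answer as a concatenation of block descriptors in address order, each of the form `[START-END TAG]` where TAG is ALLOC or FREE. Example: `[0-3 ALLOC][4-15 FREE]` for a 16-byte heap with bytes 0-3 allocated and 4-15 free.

Answer: [0-16 ALLOC][17-24 FREE][25-32 ALLOC][33-49 ALLOC][50-55 FREE]

Derivation:
Op 1: a = malloc(8) -> a = 0; heap: [0-7 ALLOC][8-55 FREE]
Op 2: a = realloc(a, 25) -> a = 0; heap: [0-24 ALLOC][25-55 FREE]
Op 3: b = malloc(16) -> b = 25; heap: [0-24 ALLOC][25-40 ALLOC][41-55 FREE]
Op 4: b = realloc(b, 28) -> b = 25; heap: [0-24 ALLOC][25-52 ALLOC][53-55 FREE]
Op 5: a = realloc(a, 15) -> a = 0; heap: [0-14 ALLOC][15-24 FREE][25-52 ALLOC][53-55 FREE]
Op 6: a = realloc(a, 17) -> a = 0; heap: [0-16 ALLOC][17-24 FREE][25-52 ALLOC][53-55 FREE]
Op 7: b = realloc(b, 8) -> b = 25; heap: [0-16 ALLOC][17-24 FREE][25-32 ALLOC][33-55 FREE]
Op 8: c = malloc(17) -> c = 33; heap: [0-16 ALLOC][17-24 FREE][25-32 ALLOC][33-49 ALLOC][50-55 FREE]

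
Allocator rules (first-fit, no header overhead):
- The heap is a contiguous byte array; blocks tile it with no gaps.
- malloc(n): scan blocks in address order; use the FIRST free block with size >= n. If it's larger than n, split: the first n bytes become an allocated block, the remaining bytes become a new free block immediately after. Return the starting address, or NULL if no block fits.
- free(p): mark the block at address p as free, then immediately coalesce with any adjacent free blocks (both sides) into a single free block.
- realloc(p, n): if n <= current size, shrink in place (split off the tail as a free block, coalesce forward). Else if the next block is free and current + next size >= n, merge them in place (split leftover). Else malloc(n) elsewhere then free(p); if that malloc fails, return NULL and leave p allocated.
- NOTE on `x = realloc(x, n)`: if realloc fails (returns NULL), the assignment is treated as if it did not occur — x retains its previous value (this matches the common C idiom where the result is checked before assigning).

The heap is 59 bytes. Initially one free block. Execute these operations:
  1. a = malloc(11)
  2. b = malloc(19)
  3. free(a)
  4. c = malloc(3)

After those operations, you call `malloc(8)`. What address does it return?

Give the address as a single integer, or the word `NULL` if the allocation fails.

Answer: 3

Derivation:
Op 1: a = malloc(11) -> a = 0; heap: [0-10 ALLOC][11-58 FREE]
Op 2: b = malloc(19) -> b = 11; heap: [0-10 ALLOC][11-29 ALLOC][30-58 FREE]
Op 3: free(a) -> (freed a); heap: [0-10 FREE][11-29 ALLOC][30-58 FREE]
Op 4: c = malloc(3) -> c = 0; heap: [0-2 ALLOC][3-10 FREE][11-29 ALLOC][30-58 FREE]
malloc(8): first-fit scan over [0-2 ALLOC][3-10 FREE][11-29 ALLOC][30-58 FREE] -> 3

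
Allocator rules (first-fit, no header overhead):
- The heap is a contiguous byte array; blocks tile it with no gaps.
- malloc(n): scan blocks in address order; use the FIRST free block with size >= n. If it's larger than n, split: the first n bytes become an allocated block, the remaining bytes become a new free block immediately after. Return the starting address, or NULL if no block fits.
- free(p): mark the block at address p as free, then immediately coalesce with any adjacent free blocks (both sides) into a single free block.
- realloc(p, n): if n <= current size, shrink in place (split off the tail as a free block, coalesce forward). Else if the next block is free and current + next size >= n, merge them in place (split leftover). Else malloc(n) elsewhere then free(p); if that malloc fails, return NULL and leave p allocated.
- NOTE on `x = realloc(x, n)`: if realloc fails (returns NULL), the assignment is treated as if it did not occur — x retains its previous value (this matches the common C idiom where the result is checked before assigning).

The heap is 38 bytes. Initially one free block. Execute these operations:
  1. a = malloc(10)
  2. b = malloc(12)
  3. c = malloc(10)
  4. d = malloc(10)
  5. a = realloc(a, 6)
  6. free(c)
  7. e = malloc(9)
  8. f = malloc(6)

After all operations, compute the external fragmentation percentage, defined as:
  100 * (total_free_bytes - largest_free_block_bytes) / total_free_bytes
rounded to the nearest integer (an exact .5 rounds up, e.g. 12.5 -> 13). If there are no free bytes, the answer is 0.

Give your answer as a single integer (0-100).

Op 1: a = malloc(10) -> a = 0; heap: [0-9 ALLOC][10-37 FREE]
Op 2: b = malloc(12) -> b = 10; heap: [0-9 ALLOC][10-21 ALLOC][22-37 FREE]
Op 3: c = malloc(10) -> c = 22; heap: [0-9 ALLOC][10-21 ALLOC][22-31 ALLOC][32-37 FREE]
Op 4: d = malloc(10) -> d = NULL; heap: [0-9 ALLOC][10-21 ALLOC][22-31 ALLOC][32-37 FREE]
Op 5: a = realloc(a, 6) -> a = 0; heap: [0-5 ALLOC][6-9 FREE][10-21 ALLOC][22-31 ALLOC][32-37 FREE]
Op 6: free(c) -> (freed c); heap: [0-5 ALLOC][6-9 FREE][10-21 ALLOC][22-37 FREE]
Op 7: e = malloc(9) -> e = 22; heap: [0-5 ALLOC][6-9 FREE][10-21 ALLOC][22-30 ALLOC][31-37 FREE]
Op 8: f = malloc(6) -> f = 31; heap: [0-5 ALLOC][6-9 FREE][10-21 ALLOC][22-30 ALLOC][31-36 ALLOC][37-37 FREE]
Free blocks: [4 1] total_free=5 largest=4 -> 100*(5-4)/5 = 100/5 = 20

Answer: 20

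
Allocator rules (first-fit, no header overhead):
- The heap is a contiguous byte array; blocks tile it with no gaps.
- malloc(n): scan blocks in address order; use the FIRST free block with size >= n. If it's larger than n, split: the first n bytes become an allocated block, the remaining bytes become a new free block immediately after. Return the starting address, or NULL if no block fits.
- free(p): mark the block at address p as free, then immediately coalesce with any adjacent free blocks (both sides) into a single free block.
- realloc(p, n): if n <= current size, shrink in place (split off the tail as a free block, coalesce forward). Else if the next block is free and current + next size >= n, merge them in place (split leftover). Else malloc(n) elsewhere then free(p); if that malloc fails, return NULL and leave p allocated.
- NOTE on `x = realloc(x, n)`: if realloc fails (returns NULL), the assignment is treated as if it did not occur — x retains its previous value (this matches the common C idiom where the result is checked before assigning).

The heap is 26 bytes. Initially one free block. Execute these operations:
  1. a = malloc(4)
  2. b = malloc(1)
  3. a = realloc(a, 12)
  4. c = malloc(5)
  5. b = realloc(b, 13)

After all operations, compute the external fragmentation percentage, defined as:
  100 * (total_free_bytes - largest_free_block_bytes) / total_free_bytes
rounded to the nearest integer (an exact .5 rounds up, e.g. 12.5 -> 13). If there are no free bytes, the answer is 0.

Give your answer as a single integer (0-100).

Answer: 50

Derivation:
Op 1: a = malloc(4) -> a = 0; heap: [0-3 ALLOC][4-25 FREE]
Op 2: b = malloc(1) -> b = 4; heap: [0-3 ALLOC][4-4 ALLOC][5-25 FREE]
Op 3: a = realloc(a, 12) -> a = 5; heap: [0-3 FREE][4-4 ALLOC][5-16 ALLOC][17-25 FREE]
Op 4: c = malloc(5) -> c = 17; heap: [0-3 FREE][4-4 ALLOC][5-16 ALLOC][17-21 ALLOC][22-25 FREE]
Op 5: b = realloc(b, 13) -> NULL (b unchanged); heap: [0-3 FREE][4-4 ALLOC][5-16 ALLOC][17-21 ALLOC][22-25 FREE]
Free blocks: [4 4] total_free=8 largest=4 -> 100*(8-4)/8 = 400/8 = 50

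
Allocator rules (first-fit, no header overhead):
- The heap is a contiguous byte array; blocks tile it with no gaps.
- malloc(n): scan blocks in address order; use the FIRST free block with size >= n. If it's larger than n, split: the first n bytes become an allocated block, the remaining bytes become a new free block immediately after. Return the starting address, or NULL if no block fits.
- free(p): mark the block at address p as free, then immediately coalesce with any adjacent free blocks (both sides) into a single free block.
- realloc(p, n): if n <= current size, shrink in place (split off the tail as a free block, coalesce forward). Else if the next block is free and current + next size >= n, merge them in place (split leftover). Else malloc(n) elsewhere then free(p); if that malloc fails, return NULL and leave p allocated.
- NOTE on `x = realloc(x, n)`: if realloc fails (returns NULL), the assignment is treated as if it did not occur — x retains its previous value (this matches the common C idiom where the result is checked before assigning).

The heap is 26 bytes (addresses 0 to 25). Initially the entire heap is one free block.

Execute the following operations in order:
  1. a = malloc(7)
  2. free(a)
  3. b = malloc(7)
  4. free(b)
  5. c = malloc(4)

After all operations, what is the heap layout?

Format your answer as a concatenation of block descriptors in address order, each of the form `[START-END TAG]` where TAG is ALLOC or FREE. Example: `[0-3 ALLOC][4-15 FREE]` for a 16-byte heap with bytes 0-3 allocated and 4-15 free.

Op 1: a = malloc(7) -> a = 0; heap: [0-6 ALLOC][7-25 FREE]
Op 2: free(a) -> (freed a); heap: [0-25 FREE]
Op 3: b = malloc(7) -> b = 0; heap: [0-6 ALLOC][7-25 FREE]
Op 4: free(b) -> (freed b); heap: [0-25 FREE]
Op 5: c = malloc(4) -> c = 0; heap: [0-3 ALLOC][4-25 FREE]

Answer: [0-3 ALLOC][4-25 FREE]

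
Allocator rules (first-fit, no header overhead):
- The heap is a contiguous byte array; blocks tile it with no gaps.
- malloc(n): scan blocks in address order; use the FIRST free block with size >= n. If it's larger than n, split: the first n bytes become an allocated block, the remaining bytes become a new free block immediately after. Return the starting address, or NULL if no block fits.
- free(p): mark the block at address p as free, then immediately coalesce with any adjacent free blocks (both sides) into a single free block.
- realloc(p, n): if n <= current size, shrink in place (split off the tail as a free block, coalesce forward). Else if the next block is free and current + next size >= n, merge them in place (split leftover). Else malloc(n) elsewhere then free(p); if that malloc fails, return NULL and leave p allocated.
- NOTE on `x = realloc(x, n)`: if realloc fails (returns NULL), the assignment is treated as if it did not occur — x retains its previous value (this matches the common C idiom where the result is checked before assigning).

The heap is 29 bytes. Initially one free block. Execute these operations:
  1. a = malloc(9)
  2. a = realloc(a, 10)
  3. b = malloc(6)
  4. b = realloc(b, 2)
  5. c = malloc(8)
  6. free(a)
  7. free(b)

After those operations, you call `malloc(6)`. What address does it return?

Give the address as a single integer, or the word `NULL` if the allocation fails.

Answer: 0

Derivation:
Op 1: a = malloc(9) -> a = 0; heap: [0-8 ALLOC][9-28 FREE]
Op 2: a = realloc(a, 10) -> a = 0; heap: [0-9 ALLOC][10-28 FREE]
Op 3: b = malloc(6) -> b = 10; heap: [0-9 ALLOC][10-15 ALLOC][16-28 FREE]
Op 4: b = realloc(b, 2) -> b = 10; heap: [0-9 ALLOC][10-11 ALLOC][12-28 FREE]
Op 5: c = malloc(8) -> c = 12; heap: [0-9 ALLOC][10-11 ALLOC][12-19 ALLOC][20-28 FREE]
Op 6: free(a) -> (freed a); heap: [0-9 FREE][10-11 ALLOC][12-19 ALLOC][20-28 FREE]
Op 7: free(b) -> (freed b); heap: [0-11 FREE][12-19 ALLOC][20-28 FREE]
malloc(6): first-fit scan over [0-11 FREE][12-19 ALLOC][20-28 FREE] -> 0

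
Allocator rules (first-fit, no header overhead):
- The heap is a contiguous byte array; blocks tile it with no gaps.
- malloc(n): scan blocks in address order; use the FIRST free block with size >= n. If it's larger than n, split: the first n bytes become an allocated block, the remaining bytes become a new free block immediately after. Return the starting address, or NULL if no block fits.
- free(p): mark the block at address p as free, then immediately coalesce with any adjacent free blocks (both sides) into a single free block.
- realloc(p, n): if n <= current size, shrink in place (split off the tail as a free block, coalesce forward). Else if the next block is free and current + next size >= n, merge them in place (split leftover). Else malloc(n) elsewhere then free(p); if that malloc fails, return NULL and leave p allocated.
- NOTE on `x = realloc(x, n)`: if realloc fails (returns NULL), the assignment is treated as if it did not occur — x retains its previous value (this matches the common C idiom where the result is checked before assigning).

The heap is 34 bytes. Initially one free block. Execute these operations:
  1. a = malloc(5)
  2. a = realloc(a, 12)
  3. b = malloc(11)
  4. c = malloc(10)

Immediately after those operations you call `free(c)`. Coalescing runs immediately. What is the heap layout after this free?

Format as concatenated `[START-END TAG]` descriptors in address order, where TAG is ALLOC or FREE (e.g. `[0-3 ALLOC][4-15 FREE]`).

Answer: [0-11 ALLOC][12-22 ALLOC][23-33 FREE]

Derivation:
Op 1: a = malloc(5) -> a = 0; heap: [0-4 ALLOC][5-33 FREE]
Op 2: a = realloc(a, 12) -> a = 0; heap: [0-11 ALLOC][12-33 FREE]
Op 3: b = malloc(11) -> b = 12; heap: [0-11 ALLOC][12-22 ALLOC][23-33 FREE]
Op 4: c = malloc(10) -> c = 23; heap: [0-11 ALLOC][12-22 ALLOC][23-32 ALLOC][33-33 FREE]
free(c): c = 23 -> block [23-32 ALLOC]; mark free, coalesce with adjacent free neighbors -> [0-11 ALLOC][12-22 ALLOC][23-33 FREE]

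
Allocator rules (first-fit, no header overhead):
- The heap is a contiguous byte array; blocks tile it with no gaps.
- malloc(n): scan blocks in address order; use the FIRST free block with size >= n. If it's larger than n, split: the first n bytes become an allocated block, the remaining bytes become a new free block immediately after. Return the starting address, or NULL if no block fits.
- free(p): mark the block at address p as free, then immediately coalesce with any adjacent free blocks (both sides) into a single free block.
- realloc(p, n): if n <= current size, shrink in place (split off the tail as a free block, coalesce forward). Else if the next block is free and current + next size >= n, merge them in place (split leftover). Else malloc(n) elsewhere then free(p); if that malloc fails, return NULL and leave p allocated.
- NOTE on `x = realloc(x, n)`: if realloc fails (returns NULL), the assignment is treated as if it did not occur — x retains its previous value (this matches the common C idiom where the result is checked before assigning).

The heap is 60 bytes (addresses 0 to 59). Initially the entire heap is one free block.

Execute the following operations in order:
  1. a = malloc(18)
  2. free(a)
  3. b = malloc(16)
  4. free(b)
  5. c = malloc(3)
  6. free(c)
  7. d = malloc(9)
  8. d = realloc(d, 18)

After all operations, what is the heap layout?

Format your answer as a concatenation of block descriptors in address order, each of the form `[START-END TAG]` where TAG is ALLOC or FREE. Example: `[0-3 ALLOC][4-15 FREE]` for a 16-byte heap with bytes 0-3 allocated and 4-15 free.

Answer: [0-17 ALLOC][18-59 FREE]

Derivation:
Op 1: a = malloc(18) -> a = 0; heap: [0-17 ALLOC][18-59 FREE]
Op 2: free(a) -> (freed a); heap: [0-59 FREE]
Op 3: b = malloc(16) -> b = 0; heap: [0-15 ALLOC][16-59 FREE]
Op 4: free(b) -> (freed b); heap: [0-59 FREE]
Op 5: c = malloc(3) -> c = 0; heap: [0-2 ALLOC][3-59 FREE]
Op 6: free(c) -> (freed c); heap: [0-59 FREE]
Op 7: d = malloc(9) -> d = 0; heap: [0-8 ALLOC][9-59 FREE]
Op 8: d = realloc(d, 18) -> d = 0; heap: [0-17 ALLOC][18-59 FREE]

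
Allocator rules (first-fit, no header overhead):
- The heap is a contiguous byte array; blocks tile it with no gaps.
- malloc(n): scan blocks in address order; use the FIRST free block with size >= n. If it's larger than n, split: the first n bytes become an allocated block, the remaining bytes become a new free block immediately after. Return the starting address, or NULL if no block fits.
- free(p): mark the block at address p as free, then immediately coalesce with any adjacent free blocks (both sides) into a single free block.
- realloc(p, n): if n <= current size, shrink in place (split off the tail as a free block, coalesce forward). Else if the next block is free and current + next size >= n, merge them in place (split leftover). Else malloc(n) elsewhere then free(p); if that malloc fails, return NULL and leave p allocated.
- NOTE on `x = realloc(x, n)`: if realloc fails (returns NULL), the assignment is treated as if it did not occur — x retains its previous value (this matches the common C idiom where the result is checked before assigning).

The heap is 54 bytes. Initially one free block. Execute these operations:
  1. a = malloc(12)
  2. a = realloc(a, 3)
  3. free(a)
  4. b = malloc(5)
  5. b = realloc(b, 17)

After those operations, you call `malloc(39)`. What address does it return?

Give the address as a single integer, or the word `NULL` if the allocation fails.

Answer: NULL

Derivation:
Op 1: a = malloc(12) -> a = 0; heap: [0-11 ALLOC][12-53 FREE]
Op 2: a = realloc(a, 3) -> a = 0; heap: [0-2 ALLOC][3-53 FREE]
Op 3: free(a) -> (freed a); heap: [0-53 FREE]
Op 4: b = malloc(5) -> b = 0; heap: [0-4 ALLOC][5-53 FREE]
Op 5: b = realloc(b, 17) -> b = 0; heap: [0-16 ALLOC][17-53 FREE]
malloc(39): first-fit scan over [0-16 ALLOC][17-53 FREE] -> NULL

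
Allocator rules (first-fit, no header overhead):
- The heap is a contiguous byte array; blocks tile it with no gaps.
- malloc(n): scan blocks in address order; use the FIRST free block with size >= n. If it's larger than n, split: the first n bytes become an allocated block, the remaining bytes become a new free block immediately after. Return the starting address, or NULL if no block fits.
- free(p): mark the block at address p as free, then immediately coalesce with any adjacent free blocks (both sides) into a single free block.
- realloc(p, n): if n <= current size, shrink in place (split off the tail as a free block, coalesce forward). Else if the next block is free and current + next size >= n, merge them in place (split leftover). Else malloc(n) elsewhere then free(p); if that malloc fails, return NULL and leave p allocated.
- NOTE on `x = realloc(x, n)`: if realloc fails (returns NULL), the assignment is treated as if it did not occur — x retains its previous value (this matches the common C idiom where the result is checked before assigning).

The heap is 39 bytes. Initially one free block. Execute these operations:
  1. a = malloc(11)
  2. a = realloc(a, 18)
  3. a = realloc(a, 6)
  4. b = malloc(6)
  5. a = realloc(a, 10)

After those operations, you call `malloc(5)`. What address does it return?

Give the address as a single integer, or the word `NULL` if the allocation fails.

Op 1: a = malloc(11) -> a = 0; heap: [0-10 ALLOC][11-38 FREE]
Op 2: a = realloc(a, 18) -> a = 0; heap: [0-17 ALLOC][18-38 FREE]
Op 3: a = realloc(a, 6) -> a = 0; heap: [0-5 ALLOC][6-38 FREE]
Op 4: b = malloc(6) -> b = 6; heap: [0-5 ALLOC][6-11 ALLOC][12-38 FREE]
Op 5: a = realloc(a, 10) -> a = 12; heap: [0-5 FREE][6-11 ALLOC][12-21 ALLOC][22-38 FREE]
malloc(5): first-fit scan over [0-5 FREE][6-11 ALLOC][12-21 ALLOC][22-38 FREE] -> 0

Answer: 0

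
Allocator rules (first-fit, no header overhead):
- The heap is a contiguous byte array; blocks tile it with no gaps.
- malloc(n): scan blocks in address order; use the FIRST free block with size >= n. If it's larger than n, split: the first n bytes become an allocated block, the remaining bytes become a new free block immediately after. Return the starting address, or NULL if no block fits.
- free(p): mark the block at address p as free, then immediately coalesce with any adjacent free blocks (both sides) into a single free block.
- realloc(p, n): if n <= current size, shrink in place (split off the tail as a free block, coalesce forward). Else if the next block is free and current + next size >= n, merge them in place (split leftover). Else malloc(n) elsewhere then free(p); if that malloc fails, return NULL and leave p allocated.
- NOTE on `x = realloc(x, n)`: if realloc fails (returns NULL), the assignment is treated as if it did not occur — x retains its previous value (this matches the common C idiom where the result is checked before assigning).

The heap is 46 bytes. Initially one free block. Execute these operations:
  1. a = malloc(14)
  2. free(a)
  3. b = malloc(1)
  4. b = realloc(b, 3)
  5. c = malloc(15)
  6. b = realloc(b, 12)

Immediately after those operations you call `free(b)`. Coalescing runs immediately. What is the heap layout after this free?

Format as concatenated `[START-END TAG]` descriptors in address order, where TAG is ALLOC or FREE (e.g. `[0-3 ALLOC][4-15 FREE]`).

Op 1: a = malloc(14) -> a = 0; heap: [0-13 ALLOC][14-45 FREE]
Op 2: free(a) -> (freed a); heap: [0-45 FREE]
Op 3: b = malloc(1) -> b = 0; heap: [0-0 ALLOC][1-45 FREE]
Op 4: b = realloc(b, 3) -> b = 0; heap: [0-2 ALLOC][3-45 FREE]
Op 5: c = malloc(15) -> c = 3; heap: [0-2 ALLOC][3-17 ALLOC][18-45 FREE]
Op 6: b = realloc(b, 12) -> b = 18; heap: [0-2 FREE][3-17 ALLOC][18-29 ALLOC][30-45 FREE]
free(b): b = 18 -> block [18-29 ALLOC]; mark free, coalesce with adjacent free neighbors -> [0-2 FREE][3-17 ALLOC][18-45 FREE]

Answer: [0-2 FREE][3-17 ALLOC][18-45 FREE]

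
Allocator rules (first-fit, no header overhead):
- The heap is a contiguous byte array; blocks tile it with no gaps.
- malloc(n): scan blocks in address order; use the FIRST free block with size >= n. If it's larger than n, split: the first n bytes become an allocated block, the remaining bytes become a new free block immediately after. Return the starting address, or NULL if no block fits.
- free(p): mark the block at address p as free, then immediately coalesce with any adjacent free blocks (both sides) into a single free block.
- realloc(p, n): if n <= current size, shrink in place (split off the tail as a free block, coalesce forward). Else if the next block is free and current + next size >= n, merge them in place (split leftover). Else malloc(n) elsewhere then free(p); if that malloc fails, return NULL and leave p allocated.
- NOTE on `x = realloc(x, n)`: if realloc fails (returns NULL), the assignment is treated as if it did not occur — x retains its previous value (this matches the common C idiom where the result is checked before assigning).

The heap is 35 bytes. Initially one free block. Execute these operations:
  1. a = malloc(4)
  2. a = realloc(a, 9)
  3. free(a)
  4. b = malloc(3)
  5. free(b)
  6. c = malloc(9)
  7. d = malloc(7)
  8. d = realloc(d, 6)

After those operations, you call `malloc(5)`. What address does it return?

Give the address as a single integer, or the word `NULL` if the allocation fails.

Op 1: a = malloc(4) -> a = 0; heap: [0-3 ALLOC][4-34 FREE]
Op 2: a = realloc(a, 9) -> a = 0; heap: [0-8 ALLOC][9-34 FREE]
Op 3: free(a) -> (freed a); heap: [0-34 FREE]
Op 4: b = malloc(3) -> b = 0; heap: [0-2 ALLOC][3-34 FREE]
Op 5: free(b) -> (freed b); heap: [0-34 FREE]
Op 6: c = malloc(9) -> c = 0; heap: [0-8 ALLOC][9-34 FREE]
Op 7: d = malloc(7) -> d = 9; heap: [0-8 ALLOC][9-15 ALLOC][16-34 FREE]
Op 8: d = realloc(d, 6) -> d = 9; heap: [0-8 ALLOC][9-14 ALLOC][15-34 FREE]
malloc(5): first-fit scan over [0-8 ALLOC][9-14 ALLOC][15-34 FREE] -> 15

Answer: 15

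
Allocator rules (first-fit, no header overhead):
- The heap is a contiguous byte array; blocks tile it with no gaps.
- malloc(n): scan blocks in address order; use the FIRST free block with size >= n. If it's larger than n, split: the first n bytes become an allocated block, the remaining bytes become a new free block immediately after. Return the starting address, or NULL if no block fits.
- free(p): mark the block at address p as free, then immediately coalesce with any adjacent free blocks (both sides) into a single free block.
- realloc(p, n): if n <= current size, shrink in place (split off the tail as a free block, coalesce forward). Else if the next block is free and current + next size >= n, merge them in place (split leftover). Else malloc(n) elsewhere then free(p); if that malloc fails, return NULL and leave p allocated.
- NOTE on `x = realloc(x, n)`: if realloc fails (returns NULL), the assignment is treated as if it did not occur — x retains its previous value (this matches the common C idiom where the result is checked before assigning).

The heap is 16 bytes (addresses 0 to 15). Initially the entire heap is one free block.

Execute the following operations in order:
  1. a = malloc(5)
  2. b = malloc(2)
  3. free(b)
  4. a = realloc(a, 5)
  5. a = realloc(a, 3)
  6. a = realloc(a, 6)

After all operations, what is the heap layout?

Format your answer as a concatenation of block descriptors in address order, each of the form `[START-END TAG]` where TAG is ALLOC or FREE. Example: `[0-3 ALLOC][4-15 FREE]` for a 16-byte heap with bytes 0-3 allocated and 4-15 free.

Op 1: a = malloc(5) -> a = 0; heap: [0-4 ALLOC][5-15 FREE]
Op 2: b = malloc(2) -> b = 5; heap: [0-4 ALLOC][5-6 ALLOC][7-15 FREE]
Op 3: free(b) -> (freed b); heap: [0-4 ALLOC][5-15 FREE]
Op 4: a = realloc(a, 5) -> a = 0; heap: [0-4 ALLOC][5-15 FREE]
Op 5: a = realloc(a, 3) -> a = 0; heap: [0-2 ALLOC][3-15 FREE]
Op 6: a = realloc(a, 6) -> a = 0; heap: [0-5 ALLOC][6-15 FREE]

Answer: [0-5 ALLOC][6-15 FREE]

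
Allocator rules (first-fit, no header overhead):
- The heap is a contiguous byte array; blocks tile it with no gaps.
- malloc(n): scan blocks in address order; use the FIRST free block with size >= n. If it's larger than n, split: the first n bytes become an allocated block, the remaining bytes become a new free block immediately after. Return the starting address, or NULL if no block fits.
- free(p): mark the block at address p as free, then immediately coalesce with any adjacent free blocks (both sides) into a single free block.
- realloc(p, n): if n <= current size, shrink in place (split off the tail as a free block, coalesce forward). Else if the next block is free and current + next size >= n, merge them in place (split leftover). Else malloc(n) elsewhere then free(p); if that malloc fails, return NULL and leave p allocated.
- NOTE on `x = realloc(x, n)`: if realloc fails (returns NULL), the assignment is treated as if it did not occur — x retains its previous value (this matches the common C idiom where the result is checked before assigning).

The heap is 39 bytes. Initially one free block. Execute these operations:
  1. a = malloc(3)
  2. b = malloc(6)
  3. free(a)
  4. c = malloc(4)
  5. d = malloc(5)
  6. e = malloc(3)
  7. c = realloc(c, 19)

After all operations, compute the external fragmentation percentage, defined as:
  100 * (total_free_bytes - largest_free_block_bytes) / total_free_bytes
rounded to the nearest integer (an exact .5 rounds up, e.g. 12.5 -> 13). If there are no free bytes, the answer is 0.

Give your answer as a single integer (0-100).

Op 1: a = malloc(3) -> a = 0; heap: [0-2 ALLOC][3-38 FREE]
Op 2: b = malloc(6) -> b = 3; heap: [0-2 ALLOC][3-8 ALLOC][9-38 FREE]
Op 3: free(a) -> (freed a); heap: [0-2 FREE][3-8 ALLOC][9-38 FREE]
Op 4: c = malloc(4) -> c = 9; heap: [0-2 FREE][3-8 ALLOC][9-12 ALLOC][13-38 FREE]
Op 5: d = malloc(5) -> d = 13; heap: [0-2 FREE][3-8 ALLOC][9-12 ALLOC][13-17 ALLOC][18-38 FREE]
Op 6: e = malloc(3) -> e = 0; heap: [0-2 ALLOC][3-8 ALLOC][9-12 ALLOC][13-17 ALLOC][18-38 FREE]
Op 7: c = realloc(c, 19) -> c = 18; heap: [0-2 ALLOC][3-8 ALLOC][9-12 FREE][13-17 ALLOC][18-36 ALLOC][37-38 FREE]
Free blocks: [4 2] total_free=6 largest=4 -> 100*(6-4)/6 = 200/6 ≈ 33.333 -> rounds to 33

Answer: 33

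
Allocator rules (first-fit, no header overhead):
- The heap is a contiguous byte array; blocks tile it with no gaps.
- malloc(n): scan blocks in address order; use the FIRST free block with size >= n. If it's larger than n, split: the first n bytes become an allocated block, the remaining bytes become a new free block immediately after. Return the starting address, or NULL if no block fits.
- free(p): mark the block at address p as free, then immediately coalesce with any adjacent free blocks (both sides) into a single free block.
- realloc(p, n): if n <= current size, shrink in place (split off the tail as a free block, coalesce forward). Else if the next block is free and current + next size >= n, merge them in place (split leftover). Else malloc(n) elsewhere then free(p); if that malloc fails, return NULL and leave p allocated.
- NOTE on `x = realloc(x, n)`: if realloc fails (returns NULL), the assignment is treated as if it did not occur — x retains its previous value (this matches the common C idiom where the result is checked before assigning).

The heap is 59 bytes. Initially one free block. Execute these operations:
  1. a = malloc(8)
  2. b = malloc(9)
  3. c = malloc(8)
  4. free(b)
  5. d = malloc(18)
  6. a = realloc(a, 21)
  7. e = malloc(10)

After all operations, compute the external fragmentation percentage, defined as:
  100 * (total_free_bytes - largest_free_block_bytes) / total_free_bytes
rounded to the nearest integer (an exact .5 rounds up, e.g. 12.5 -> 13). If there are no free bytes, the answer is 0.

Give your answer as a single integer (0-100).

Answer: 40

Derivation:
Op 1: a = malloc(8) -> a = 0; heap: [0-7 ALLOC][8-58 FREE]
Op 2: b = malloc(9) -> b = 8; heap: [0-7 ALLOC][8-16 ALLOC][17-58 FREE]
Op 3: c = malloc(8) -> c = 17; heap: [0-7 ALLOC][8-16 ALLOC][17-24 ALLOC][25-58 FREE]
Op 4: free(b) -> (freed b); heap: [0-7 ALLOC][8-16 FREE][17-24 ALLOC][25-58 FREE]
Op 5: d = malloc(18) -> d = 25; heap: [0-7 ALLOC][8-16 FREE][17-24 ALLOC][25-42 ALLOC][43-58 FREE]
Op 6: a = realloc(a, 21) -> NULL (a unchanged); heap: [0-7 ALLOC][8-16 FREE][17-24 ALLOC][25-42 ALLOC][43-58 FREE]
Op 7: e = malloc(10) -> e = 43; heap: [0-7 ALLOC][8-16 FREE][17-24 ALLOC][25-42 ALLOC][43-52 ALLOC][53-58 FREE]
Free blocks: [9 6] total_free=15 largest=9 -> 100*(15-9)/15 = 600/15 = 40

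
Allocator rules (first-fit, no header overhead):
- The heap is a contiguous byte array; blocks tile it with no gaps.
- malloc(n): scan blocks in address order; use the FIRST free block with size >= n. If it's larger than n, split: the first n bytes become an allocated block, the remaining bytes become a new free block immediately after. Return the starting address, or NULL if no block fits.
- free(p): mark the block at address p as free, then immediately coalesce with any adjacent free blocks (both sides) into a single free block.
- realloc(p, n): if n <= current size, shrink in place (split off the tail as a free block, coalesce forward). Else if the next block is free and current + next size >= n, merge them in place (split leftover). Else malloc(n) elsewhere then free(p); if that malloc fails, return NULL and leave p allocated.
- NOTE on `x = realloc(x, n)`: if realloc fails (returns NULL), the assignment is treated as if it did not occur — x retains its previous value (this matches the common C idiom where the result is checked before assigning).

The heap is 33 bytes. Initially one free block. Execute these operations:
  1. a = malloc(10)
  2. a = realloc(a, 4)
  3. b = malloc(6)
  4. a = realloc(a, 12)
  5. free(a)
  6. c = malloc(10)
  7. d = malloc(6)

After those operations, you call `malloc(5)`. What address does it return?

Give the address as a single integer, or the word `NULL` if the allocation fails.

Op 1: a = malloc(10) -> a = 0; heap: [0-9 ALLOC][10-32 FREE]
Op 2: a = realloc(a, 4) -> a = 0; heap: [0-3 ALLOC][4-32 FREE]
Op 3: b = malloc(6) -> b = 4; heap: [0-3 ALLOC][4-9 ALLOC][10-32 FREE]
Op 4: a = realloc(a, 12) -> a = 10; heap: [0-3 FREE][4-9 ALLOC][10-21 ALLOC][22-32 FREE]
Op 5: free(a) -> (freed a); heap: [0-3 FREE][4-9 ALLOC][10-32 FREE]
Op 6: c = malloc(10) -> c = 10; heap: [0-3 FREE][4-9 ALLOC][10-19 ALLOC][20-32 FREE]
Op 7: d = malloc(6) -> d = 20; heap: [0-3 FREE][4-9 ALLOC][10-19 ALLOC][20-25 ALLOC][26-32 FREE]
malloc(5): first-fit scan over [0-3 FREE][4-9 ALLOC][10-19 ALLOC][20-25 ALLOC][26-32 FREE] -> 26

Answer: 26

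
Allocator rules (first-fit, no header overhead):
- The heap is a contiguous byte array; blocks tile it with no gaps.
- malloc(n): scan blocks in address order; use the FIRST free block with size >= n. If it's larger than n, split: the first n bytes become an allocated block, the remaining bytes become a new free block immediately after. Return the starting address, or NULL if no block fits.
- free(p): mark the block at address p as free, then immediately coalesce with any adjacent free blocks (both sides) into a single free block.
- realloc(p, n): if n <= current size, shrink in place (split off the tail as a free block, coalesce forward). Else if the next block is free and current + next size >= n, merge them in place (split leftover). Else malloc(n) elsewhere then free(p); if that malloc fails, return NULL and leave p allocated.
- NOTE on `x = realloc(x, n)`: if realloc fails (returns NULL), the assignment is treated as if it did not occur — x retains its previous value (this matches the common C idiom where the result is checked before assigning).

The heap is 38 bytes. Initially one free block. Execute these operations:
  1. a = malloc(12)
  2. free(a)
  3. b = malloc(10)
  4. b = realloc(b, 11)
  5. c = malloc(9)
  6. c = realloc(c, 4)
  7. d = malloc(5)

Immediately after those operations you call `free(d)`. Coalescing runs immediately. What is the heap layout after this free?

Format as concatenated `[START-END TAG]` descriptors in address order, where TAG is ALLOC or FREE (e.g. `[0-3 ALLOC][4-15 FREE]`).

Answer: [0-10 ALLOC][11-14 ALLOC][15-37 FREE]

Derivation:
Op 1: a = malloc(12) -> a = 0; heap: [0-11 ALLOC][12-37 FREE]
Op 2: free(a) -> (freed a); heap: [0-37 FREE]
Op 3: b = malloc(10) -> b = 0; heap: [0-9 ALLOC][10-37 FREE]
Op 4: b = realloc(b, 11) -> b = 0; heap: [0-10 ALLOC][11-37 FREE]
Op 5: c = malloc(9) -> c = 11; heap: [0-10 ALLOC][11-19 ALLOC][20-37 FREE]
Op 6: c = realloc(c, 4) -> c = 11; heap: [0-10 ALLOC][11-14 ALLOC][15-37 FREE]
Op 7: d = malloc(5) -> d = 15; heap: [0-10 ALLOC][11-14 ALLOC][15-19 ALLOC][20-37 FREE]
free(d): d = 15 -> block [15-19 ALLOC]; mark free, coalesce with adjacent free neighbors -> [0-10 ALLOC][11-14 ALLOC][15-37 FREE]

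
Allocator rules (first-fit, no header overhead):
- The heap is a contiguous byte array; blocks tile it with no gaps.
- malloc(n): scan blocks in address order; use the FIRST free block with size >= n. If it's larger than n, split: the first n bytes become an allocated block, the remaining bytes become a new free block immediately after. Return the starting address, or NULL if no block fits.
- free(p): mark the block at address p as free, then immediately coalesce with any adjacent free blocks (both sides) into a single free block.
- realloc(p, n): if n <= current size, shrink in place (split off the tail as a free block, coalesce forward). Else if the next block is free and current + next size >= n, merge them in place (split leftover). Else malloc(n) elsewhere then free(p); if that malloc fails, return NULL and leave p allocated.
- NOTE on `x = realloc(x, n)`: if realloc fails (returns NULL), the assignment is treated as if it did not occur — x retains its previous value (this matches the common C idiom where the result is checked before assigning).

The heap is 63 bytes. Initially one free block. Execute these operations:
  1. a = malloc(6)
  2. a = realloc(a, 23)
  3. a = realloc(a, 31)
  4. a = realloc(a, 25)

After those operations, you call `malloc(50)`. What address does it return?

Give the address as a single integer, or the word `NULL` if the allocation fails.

Answer: NULL

Derivation:
Op 1: a = malloc(6) -> a = 0; heap: [0-5 ALLOC][6-62 FREE]
Op 2: a = realloc(a, 23) -> a = 0; heap: [0-22 ALLOC][23-62 FREE]
Op 3: a = realloc(a, 31) -> a = 0; heap: [0-30 ALLOC][31-62 FREE]
Op 4: a = realloc(a, 25) -> a = 0; heap: [0-24 ALLOC][25-62 FREE]
malloc(50): first-fit scan over [0-24 ALLOC][25-62 FREE] -> NULL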